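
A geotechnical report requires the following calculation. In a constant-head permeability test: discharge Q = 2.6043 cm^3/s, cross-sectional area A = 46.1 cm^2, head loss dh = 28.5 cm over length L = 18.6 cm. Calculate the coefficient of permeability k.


Compute hydraulic gradient:
i = dh / L = 28.5 / 18.6 = 1.53226
Then apply Darcy's law:
k = Q / (A * i)
k = 2.6043 / (46.1 * 1.53226)
k = 2.6043 / 70.6371
k = 0.036869 cm/s


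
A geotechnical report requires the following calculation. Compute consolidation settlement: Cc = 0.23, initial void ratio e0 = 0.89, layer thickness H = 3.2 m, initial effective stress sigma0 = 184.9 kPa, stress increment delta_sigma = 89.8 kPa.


Result: 0.0669 m

Derivation:
Using Sc = Cc * H / (1 + e0) * log10((sigma0 + delta_sigma) / sigma0)
Stress ratio = (184.9 + 89.8) / 184.9 = 1.48567
log10(1.48567) = 0.171922
Cc * H / (1 + e0) = 0.23 * 3.2 / (1 + 0.89) = 0.389418
Sc = 0.389418 * 0.171922
Sc = 0.0669 m


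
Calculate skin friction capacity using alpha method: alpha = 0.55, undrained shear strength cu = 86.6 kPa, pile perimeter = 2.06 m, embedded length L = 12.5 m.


Using Qs = alpha * cu * perimeter * L
Qs = 0.55 * 86.6 * 2.06 * 12.5
Qs = 1226.47 kN


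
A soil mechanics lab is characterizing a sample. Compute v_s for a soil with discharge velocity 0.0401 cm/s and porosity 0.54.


Using v_s = v_d / n
v_s = 0.0401 / 0.54
v_s = 0.07426 cm/s


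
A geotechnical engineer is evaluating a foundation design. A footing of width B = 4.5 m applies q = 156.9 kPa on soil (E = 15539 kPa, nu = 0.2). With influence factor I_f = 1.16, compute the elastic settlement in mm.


Using Se = q * B * (1 - nu^2) * I_f / E
1 - nu^2 = 1 - 0.2^2 = 0.96
Se = 156.9 * 4.5 * 0.96 * 1.16 / 15539
Se = 0.050599 m
Convert to mm: Se = 0.050599 * 1000 = 50.599 mm


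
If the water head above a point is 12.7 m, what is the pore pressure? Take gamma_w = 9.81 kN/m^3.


Using u = gamma_w * h_w
u = 9.81 * 12.7
u = 124.59 kPa


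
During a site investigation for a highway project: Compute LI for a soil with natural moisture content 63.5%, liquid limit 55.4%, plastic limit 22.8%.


Result: 1.248

Derivation:
First compute the plasticity index:
PI = LL - PL = 55.4 - 22.8 = 32.6
Then compute the liquidity index:
LI = (w - PL) / PI
LI = (63.5 - 22.8) / 32.6
LI = 1.248


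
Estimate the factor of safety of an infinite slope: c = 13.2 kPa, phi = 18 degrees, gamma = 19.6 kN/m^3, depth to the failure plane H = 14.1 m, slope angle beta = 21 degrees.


Using Fs = c / (gamma*H*sin(beta)*cos(beta)) + tan(phi)/tan(beta)
Cohesion contribution = 13.2 / (19.6*14.1*sin(21)*cos(21))
Cohesion contribution = 0.142764
Friction contribution = tan(18)/tan(21) = 0.846445
Fs = 0.142764 + 0.846445
Fs = 0.989


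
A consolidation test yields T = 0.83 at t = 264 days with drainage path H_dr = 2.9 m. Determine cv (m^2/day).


Result: 0.02644 m^2/day

Derivation:
Using cv = T * H_dr^2 / t
H_dr^2 = 2.9^2 = 8.41
cv = 0.83 * 8.41 / 264
cv = 0.02644 m^2/day


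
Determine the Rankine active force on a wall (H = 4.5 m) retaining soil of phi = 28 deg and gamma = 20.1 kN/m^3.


Compute active earth pressure coefficient:
Ka = tan^2(45 - phi/2) = tan^2(31.0) = 0.361033
Compute active force:
Pa = 0.5 * Ka * gamma * H^2
Pa = 0.5 * 0.361033 * 20.1 * 4.5^2
Pa = 73.47 kN/m


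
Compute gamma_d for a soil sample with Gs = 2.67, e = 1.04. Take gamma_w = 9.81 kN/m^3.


Using gamma_d = Gs * gamma_w / (1 + e)
gamma_d = 2.67 * 9.81 / (1 + 1.04)
gamma_d = 2.67 * 9.81 / 2.04
gamma_d = 12.84 kN/m^3


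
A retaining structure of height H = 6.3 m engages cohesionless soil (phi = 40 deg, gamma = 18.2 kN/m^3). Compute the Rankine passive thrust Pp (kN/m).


Compute passive earth pressure coefficient:
Kp = tan^2(45 + phi/2) = tan^2(65.0) = 4.59891
Compute passive force:
Pp = 0.5 * Kp * gamma * H^2
Pp = 0.5 * 4.59891 * 18.2 * 6.3^2
Pp = 1661.03 kN/m


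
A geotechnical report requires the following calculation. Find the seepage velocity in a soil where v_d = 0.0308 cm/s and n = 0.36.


Result: 0.08556 cm/s

Derivation:
Using v_s = v_d / n
v_s = 0.0308 / 0.36
v_s = 0.08556 cm/s


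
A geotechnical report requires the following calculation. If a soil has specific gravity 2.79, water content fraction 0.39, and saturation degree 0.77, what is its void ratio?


Using the relation e = Gs * w / S
e = 2.79 * 0.39 / 0.77
e = 1.4131


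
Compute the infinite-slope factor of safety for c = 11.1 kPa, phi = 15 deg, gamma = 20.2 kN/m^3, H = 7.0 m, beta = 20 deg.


Using Fs = c / (gamma*H*sin(beta)*cos(beta)) + tan(phi)/tan(beta)
Cohesion contribution = 11.1 / (20.2*7.0*sin(20)*cos(20))
Cohesion contribution = 0.244251
Friction contribution = tan(15)/tan(20) = 0.736184
Fs = 0.244251 + 0.736184
Fs = 0.98


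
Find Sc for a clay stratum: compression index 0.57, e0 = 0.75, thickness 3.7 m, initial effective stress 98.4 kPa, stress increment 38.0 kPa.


Result: 0.1709 m

Derivation:
Using Sc = Cc * H / (1 + e0) * log10((sigma0 + delta_sigma) / sigma0)
Stress ratio = (98.4 + 38.0) / 98.4 = 1.38618
log10(1.38618) = 0.141819
Cc * H / (1 + e0) = 0.57 * 3.7 / (1 + 0.75) = 1.20514
Sc = 1.20514 * 0.141819
Sc = 0.1709 m


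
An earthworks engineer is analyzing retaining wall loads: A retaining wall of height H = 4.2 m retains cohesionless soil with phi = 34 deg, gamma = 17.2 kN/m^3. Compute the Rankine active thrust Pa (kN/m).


Compute active earth pressure coefficient:
Ka = tan^2(45 - phi/2) = tan^2(28.0) = 0.282715
Compute active force:
Pa = 0.5 * Ka * gamma * H^2
Pa = 0.5 * 0.282715 * 17.2 * 4.2^2
Pa = 42.89 kN/m


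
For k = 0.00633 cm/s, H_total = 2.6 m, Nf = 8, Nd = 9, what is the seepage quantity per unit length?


Result: 0.0001463 m^3/s per m

Derivation:
Convert k to m/s for unit consistency with H:
k = 0.00633 cm/s = 0.00633 / 100 m/s = 6.33e-05 m/s
Using q = k * H * Nf / Nd
Nf / Nd = 8 / 9 = 0.8889
q = 6.33e-05 * 2.6 * 0.8889
q = 0.0001463 m^3/s per m


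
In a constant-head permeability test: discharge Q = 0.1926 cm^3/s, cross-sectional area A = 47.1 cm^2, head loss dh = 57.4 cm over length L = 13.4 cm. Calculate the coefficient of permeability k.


Compute hydraulic gradient:
i = dh / L = 57.4 / 13.4 = 4.28358
Then apply Darcy's law:
k = Q / (A * i)
k = 0.1926 / (47.1 * 4.28358)
k = 0.1926 / 201.757
k = 0.000955 cm/s


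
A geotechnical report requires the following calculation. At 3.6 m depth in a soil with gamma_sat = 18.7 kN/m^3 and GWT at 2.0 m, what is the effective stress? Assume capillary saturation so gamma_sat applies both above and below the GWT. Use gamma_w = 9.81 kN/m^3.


Result: 51.62 kPa

Derivation:
Total stress = gamma_sat * depth
sigma = 18.7 * 3.6 = 67.32 kPa
Pore water pressure u = gamma_w * (depth - d_wt)
u = 9.81 * (3.6 - 2.0) = 15.696 kPa
Effective stress = sigma - u
sigma' = 67.32 - 15.696 = 51.62 kPa


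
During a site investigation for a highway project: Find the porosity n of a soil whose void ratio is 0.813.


Using the relation n = e / (1 + e)
n = 0.813 / (1 + 0.813)
n = 0.813 / 1.813
n = 0.4484


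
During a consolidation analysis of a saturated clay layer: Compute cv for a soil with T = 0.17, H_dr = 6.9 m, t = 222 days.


Using cv = T * H_dr^2 / t
H_dr^2 = 6.9^2 = 47.61
cv = 0.17 * 47.61 / 222
cv = 0.03646 m^2/day


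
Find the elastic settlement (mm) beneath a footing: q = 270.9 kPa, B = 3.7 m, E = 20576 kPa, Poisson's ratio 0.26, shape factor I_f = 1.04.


Result: 47.237 mm

Derivation:
Using Se = q * B * (1 - nu^2) * I_f / E
1 - nu^2 = 1 - 0.26^2 = 0.9324
Se = 270.9 * 3.7 * 0.9324 * 1.04 / 20576
Se = 0.047237 m
Convert to mm: Se = 0.047237 * 1000 = 47.237 mm


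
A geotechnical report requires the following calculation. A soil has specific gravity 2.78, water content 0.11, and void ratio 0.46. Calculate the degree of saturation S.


Using S = Gs * w / e
S = 2.78 * 0.11 / 0.46
S = 0.6648


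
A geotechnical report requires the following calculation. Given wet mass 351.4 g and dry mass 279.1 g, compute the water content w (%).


Using w = (m_wet - m_dry) / m_dry * 100
m_wet - m_dry = 351.4 - 279.1 = 72.3 g
w = 72.3 / 279.1 * 100
w = 25.9 %


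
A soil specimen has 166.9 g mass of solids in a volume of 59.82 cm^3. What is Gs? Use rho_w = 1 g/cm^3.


Result: 2.79

Derivation:
Using Gs = m_s / (V_s * rho_w)
Since rho_w = 1 g/cm^3:
Gs = 166.9 / 59.82
Gs = 2.79


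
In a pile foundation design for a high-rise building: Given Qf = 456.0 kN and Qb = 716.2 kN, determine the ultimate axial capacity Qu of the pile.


Result: 1172.2 kN

Derivation:
Using Qu = Qf + Qb
Qu = 456.0 + 716.2
Qu = 1172.2 kN


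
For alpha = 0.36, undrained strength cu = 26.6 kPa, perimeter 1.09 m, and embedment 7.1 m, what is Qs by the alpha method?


Result: 74.11 kN

Derivation:
Using Qs = alpha * cu * perimeter * L
Qs = 0.36 * 26.6 * 1.09 * 7.1
Qs = 74.11 kN


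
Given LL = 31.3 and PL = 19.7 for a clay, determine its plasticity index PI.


Result: 11.6

Derivation:
Using PI = LL - PL
PI = 31.3 - 19.7
PI = 11.6


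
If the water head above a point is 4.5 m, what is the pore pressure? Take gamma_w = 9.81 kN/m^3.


Result: 44.15 kPa

Derivation:
Using u = gamma_w * h_w
u = 9.81 * 4.5
u = 44.15 kPa


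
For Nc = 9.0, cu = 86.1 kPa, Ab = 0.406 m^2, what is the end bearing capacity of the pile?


Result: 314.61 kN

Derivation:
Using Qb = Nc * cu * Ab
Qb = 9.0 * 86.1 * 0.406
Qb = 314.61 kN


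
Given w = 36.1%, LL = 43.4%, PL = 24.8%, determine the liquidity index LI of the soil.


Result: 0.608

Derivation:
First compute the plasticity index:
PI = LL - PL = 43.4 - 24.8 = 18.6
Then compute the liquidity index:
LI = (w - PL) / PI
LI = (36.1 - 24.8) / 18.6
LI = 0.608


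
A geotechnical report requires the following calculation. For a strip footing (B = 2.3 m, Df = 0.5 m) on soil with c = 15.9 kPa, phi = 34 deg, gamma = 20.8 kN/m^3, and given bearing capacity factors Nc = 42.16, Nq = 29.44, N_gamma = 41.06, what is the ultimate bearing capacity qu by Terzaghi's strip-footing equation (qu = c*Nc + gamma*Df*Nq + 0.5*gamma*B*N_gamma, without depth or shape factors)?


Result: 1958.68 kPa

Derivation:
Compute qu = c*Nc + gamma*Df*Nq + 0.5*gamma*B*N_gamma
Term 1: 15.9 * 42.16 = 670.344
Term 2: 20.8 * 0.5 * 29.44 = 306.176
Term 3: 0.5 * 20.8 * 2.3 * 41.06 = 982.1552
qu = 670.344 + 306.176 + 982.1552
qu = 1958.68 kPa


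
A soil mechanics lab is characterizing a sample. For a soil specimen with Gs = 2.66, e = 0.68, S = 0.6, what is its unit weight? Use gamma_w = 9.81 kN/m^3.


Using gamma = gamma_w * (Gs + S*e) / (1 + e)
Numerator: Gs + S*e = 2.66 + 0.6*0.68 = 3.068
Denominator: 1 + e = 1 + 0.68 = 1.68
gamma = 9.81 * 3.068 / 1.68
gamma = 17.915 kN/m^3


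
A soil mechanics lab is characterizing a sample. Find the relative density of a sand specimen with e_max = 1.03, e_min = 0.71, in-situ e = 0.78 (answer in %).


Result: 78.12 %

Derivation:
Using Dr = (e_max - e) / (e_max - e_min) * 100
e_max - e = 1.03 - 0.78 = 0.25
e_max - e_min = 1.03 - 0.71 = 0.32
Dr = 0.25 / 0.32 * 100
Dr = 78.12 %


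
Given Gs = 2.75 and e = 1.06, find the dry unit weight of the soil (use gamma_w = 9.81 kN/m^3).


Using gamma_d = Gs * gamma_w / (1 + e)
gamma_d = 2.75 * 9.81 / (1 + 1.06)
gamma_d = 2.75 * 9.81 / 2.06
gamma_d = 13.096 kN/m^3


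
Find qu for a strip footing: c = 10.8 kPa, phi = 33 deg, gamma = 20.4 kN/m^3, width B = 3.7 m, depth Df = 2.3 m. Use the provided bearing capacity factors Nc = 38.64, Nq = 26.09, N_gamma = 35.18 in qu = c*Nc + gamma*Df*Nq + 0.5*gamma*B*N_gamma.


Compute qu = c*Nc + gamma*Df*Nq + 0.5*gamma*B*N_gamma
Term 1: 10.8 * 38.64 = 417.312
Term 2: 20.4 * 2.3 * 26.09 = 1224.1428
Term 3: 0.5 * 20.4 * 3.7 * 35.18 = 1327.6932
qu = 417.312 + 1224.1428 + 1327.6932
qu = 2969.15 kPa


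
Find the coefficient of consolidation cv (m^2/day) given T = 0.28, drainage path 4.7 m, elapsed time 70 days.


Result: 0.08836 m^2/day

Derivation:
Using cv = T * H_dr^2 / t
H_dr^2 = 4.7^2 = 22.09
cv = 0.28 * 22.09 / 70
cv = 0.08836 m^2/day


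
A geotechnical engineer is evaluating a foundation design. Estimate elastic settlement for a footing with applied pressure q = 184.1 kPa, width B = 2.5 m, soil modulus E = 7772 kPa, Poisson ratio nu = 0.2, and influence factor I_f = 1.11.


Result: 63.104 mm

Derivation:
Using Se = q * B * (1 - nu^2) * I_f / E
1 - nu^2 = 1 - 0.2^2 = 0.96
Se = 184.1 * 2.5 * 0.96 * 1.11 / 7772
Se = 0.063104 m
Convert to mm: Se = 0.063104 * 1000 = 63.104 mm


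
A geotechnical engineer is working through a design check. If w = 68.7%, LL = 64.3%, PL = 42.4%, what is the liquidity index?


Result: 1.201

Derivation:
First compute the plasticity index:
PI = LL - PL = 64.3 - 42.4 = 21.9
Then compute the liquidity index:
LI = (w - PL) / PI
LI = (68.7 - 42.4) / 21.9
LI = 1.201


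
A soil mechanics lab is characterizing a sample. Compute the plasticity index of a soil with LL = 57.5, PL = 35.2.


Using PI = LL - PL
PI = 57.5 - 35.2
PI = 22.3


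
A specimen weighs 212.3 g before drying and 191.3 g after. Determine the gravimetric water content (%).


Using w = (m_wet - m_dry) / m_dry * 100
m_wet - m_dry = 212.3 - 191.3 = 21.0 g
w = 21.0 / 191.3 * 100
w = 10.98 %


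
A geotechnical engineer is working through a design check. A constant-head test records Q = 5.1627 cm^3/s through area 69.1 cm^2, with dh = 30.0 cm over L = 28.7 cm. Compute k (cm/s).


Result: 0.071476 cm/s

Derivation:
Compute hydraulic gradient:
i = dh / L = 30.0 / 28.7 = 1.0453
Then apply Darcy's law:
k = Q / (A * i)
k = 5.1627 / (69.1 * 1.0453)
k = 5.1627 / 72.23
k = 0.071476 cm/s


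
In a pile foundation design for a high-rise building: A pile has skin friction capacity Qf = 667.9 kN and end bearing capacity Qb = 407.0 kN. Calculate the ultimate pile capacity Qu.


Result: 1074.9 kN

Derivation:
Using Qu = Qf + Qb
Qu = 667.9 + 407.0
Qu = 1074.9 kN


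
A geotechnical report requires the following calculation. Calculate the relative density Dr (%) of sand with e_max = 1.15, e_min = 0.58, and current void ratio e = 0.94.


Using Dr = (e_max - e) / (e_max - e_min) * 100
e_max - e = 1.15 - 0.94 = 0.21
e_max - e_min = 1.15 - 0.58 = 0.57
Dr = 0.21 / 0.57 * 100
Dr = 36.84 %


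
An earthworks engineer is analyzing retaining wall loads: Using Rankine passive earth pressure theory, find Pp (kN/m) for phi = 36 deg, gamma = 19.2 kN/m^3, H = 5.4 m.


Result: 1078.27 kN/m

Derivation:
Compute passive earth pressure coefficient:
Kp = tan^2(45 + phi/2) = tan^2(63.0) = 3.85184
Compute passive force:
Pp = 0.5 * Kp * gamma * H^2
Pp = 0.5 * 3.85184 * 19.2 * 5.4^2
Pp = 1078.27 kN/m


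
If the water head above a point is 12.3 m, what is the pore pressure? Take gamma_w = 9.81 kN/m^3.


Result: 120.66 kPa

Derivation:
Using u = gamma_w * h_w
u = 9.81 * 12.3
u = 120.66 kPa


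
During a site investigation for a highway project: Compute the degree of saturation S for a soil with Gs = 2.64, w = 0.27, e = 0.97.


Using S = Gs * w / e
S = 2.64 * 0.27 / 0.97
S = 0.7348


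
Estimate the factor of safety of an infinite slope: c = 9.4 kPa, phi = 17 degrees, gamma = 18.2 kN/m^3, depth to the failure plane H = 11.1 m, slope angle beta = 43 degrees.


Result: 0.421

Derivation:
Using Fs = c / (gamma*H*sin(beta)*cos(beta)) + tan(phi)/tan(beta)
Cohesion contribution = 9.4 / (18.2*11.1*sin(43)*cos(43))
Cohesion contribution = 0.0932873
Friction contribution = tan(17)/tan(43) = 0.327856
Fs = 0.0932873 + 0.327856
Fs = 0.421


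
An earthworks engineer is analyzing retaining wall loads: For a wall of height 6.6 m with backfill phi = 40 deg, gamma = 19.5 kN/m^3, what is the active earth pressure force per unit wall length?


Compute active earth pressure coefficient:
Ka = tan^2(45 - phi/2) = tan^2(25.0) = 0.217443
Compute active force:
Pa = 0.5 * Ka * gamma * H^2
Pa = 0.5 * 0.217443 * 19.5 * 6.6^2
Pa = 92.35 kN/m


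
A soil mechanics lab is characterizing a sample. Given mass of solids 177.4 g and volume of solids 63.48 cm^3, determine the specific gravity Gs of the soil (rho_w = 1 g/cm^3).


Using Gs = m_s / (V_s * rho_w)
Since rho_w = 1 g/cm^3:
Gs = 177.4 / 63.48
Gs = 2.795


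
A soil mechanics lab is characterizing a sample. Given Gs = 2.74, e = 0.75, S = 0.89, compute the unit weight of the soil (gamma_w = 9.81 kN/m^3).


Result: 19.101 kN/m^3

Derivation:
Using gamma = gamma_w * (Gs + S*e) / (1 + e)
Numerator: Gs + S*e = 2.74 + 0.89*0.75 = 3.4075
Denominator: 1 + e = 1 + 0.75 = 1.75
gamma = 9.81 * 3.4075 / 1.75
gamma = 19.101 kN/m^3


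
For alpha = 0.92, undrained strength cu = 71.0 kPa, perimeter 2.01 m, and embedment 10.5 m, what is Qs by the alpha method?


Using Qs = alpha * cu * perimeter * L
Qs = 0.92 * 71.0 * 2.01 * 10.5
Qs = 1378.58 kN


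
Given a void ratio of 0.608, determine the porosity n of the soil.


Using the relation n = e / (1 + e)
n = 0.608 / (1 + 0.608)
n = 0.608 / 1.608
n = 0.3781


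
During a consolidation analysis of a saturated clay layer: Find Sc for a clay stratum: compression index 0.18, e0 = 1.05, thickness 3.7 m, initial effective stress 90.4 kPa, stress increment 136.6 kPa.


Using Sc = Cc * H / (1 + e0) * log10((sigma0 + delta_sigma) / sigma0)
Stress ratio = (90.4 + 136.6) / 90.4 = 2.51106
log10(2.51106) = 0.399857
Cc * H / (1 + e0) = 0.18 * 3.7 / (1 + 1.05) = 0.324878
Sc = 0.324878 * 0.399857
Sc = 0.1299 m


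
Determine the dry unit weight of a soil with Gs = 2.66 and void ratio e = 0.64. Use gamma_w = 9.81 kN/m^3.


Using gamma_d = Gs * gamma_w / (1 + e)
gamma_d = 2.66 * 9.81 / (1 + 0.64)
gamma_d = 2.66 * 9.81 / 1.64
gamma_d = 15.911 kN/m^3


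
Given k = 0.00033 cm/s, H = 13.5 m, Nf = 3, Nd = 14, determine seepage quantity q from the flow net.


Convert k to m/s for unit consistency with H:
k = 0.00033 cm/s = 0.00033 / 100 m/s = 3.3e-06 m/s
Using q = k * H * Nf / Nd
Nf / Nd = 3 / 14 = 0.2143
q = 3.3e-06 * 13.5 * 0.2143
q = 9.546e-06 m^3/s per m


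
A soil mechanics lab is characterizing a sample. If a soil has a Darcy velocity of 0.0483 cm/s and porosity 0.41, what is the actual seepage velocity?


Using v_s = v_d / n
v_s = 0.0483 / 0.41
v_s = 0.1178 cm/s


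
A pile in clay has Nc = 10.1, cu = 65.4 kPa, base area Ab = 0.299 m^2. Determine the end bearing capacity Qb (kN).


Using Qb = Nc * cu * Ab
Qb = 10.1 * 65.4 * 0.299
Qb = 197.5 kN


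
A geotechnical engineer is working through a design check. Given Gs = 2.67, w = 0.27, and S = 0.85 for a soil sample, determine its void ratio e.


Using the relation e = Gs * w / S
e = 2.67 * 0.27 / 0.85
e = 0.8481


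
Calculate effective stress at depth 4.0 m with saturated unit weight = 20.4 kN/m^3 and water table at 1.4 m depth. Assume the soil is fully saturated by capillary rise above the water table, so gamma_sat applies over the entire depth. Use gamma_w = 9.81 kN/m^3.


Total stress = gamma_sat * depth
sigma = 20.4 * 4.0 = 81.6 kPa
Pore water pressure u = gamma_w * (depth - d_wt)
u = 9.81 * (4.0 - 1.4) = 25.506 kPa
Effective stress = sigma - u
sigma' = 81.6 - 25.506 = 56.09 kPa


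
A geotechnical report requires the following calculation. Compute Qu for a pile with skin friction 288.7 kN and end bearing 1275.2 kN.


Using Qu = Qf + Qb
Qu = 288.7 + 1275.2
Qu = 1563.9 kN


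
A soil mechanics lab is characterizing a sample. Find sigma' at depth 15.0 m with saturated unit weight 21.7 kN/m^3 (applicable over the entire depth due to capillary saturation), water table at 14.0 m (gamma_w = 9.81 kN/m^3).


Total stress = gamma_sat * depth
sigma = 21.7 * 15.0 = 325.5 kPa
Pore water pressure u = gamma_w * (depth - d_wt)
u = 9.81 * (15.0 - 14.0) = 9.81 kPa
Effective stress = sigma - u
sigma' = 325.5 - 9.81 = 315.69 kPa


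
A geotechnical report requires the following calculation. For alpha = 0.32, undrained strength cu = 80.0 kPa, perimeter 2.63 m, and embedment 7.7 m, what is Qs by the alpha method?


Result: 518.43 kN

Derivation:
Using Qs = alpha * cu * perimeter * L
Qs = 0.32 * 80.0 * 2.63 * 7.7
Qs = 518.43 kN


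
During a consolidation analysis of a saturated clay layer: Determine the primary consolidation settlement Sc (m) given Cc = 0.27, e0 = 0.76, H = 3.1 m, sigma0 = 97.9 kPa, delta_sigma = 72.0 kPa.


Result: 0.1139 m

Derivation:
Using Sc = Cc * H / (1 + e0) * log10((sigma0 + delta_sigma) / sigma0)
Stress ratio = (97.9 + 72.0) / 97.9 = 1.73544
log10(1.73544) = 0.239411
Cc * H / (1 + e0) = 0.27 * 3.1 / (1 + 0.76) = 0.475568
Sc = 0.475568 * 0.239411
Sc = 0.1139 m


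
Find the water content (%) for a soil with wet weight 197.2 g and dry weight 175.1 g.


Using w = (m_wet - m_dry) / m_dry * 100
m_wet - m_dry = 197.2 - 175.1 = 22.1 g
w = 22.1 / 175.1 * 100
w = 12.62 %


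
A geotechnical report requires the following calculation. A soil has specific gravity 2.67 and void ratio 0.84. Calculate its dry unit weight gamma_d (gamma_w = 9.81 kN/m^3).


Using gamma_d = Gs * gamma_w / (1 + e)
gamma_d = 2.67 * 9.81 / (1 + 0.84)
gamma_d = 2.67 * 9.81 / 1.84
gamma_d = 14.235 kN/m^3


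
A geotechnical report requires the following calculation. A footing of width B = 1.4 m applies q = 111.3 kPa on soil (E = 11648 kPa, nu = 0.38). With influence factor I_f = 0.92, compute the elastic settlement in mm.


Result: 10.53 mm

Derivation:
Using Se = q * B * (1 - nu^2) * I_f / E
1 - nu^2 = 1 - 0.38^2 = 0.8556
Se = 111.3 * 1.4 * 0.8556 * 0.92 / 11648
Se = 0.010530 m
Convert to mm: Se = 0.010530 * 1000 = 10.53 mm


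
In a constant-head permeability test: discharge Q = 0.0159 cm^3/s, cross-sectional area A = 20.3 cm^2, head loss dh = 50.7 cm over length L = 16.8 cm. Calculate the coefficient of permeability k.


Compute hydraulic gradient:
i = dh / L = 50.7 / 16.8 = 3.01786
Then apply Darcy's law:
k = Q / (A * i)
k = 0.0159 / (20.3 * 3.01786)
k = 0.0159 / 61.2625
k = 0.00026 cm/s


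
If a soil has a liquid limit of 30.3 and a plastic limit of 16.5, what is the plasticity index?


Using PI = LL - PL
PI = 30.3 - 16.5
PI = 13.8


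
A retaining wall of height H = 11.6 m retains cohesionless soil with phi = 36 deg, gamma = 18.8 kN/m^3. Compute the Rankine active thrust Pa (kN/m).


Compute active earth pressure coefficient:
Ka = tan^2(45 - phi/2) = tan^2(27.0) = 0.259616
Compute active force:
Pa = 0.5 * Ka * gamma * H^2
Pa = 0.5 * 0.259616 * 18.8 * 11.6^2
Pa = 328.38 kN/m


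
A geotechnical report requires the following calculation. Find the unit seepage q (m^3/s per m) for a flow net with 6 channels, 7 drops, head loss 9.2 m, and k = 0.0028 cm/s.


Convert k to m/s for unit consistency with H:
k = 0.0028 cm/s = 0.0028 / 100 m/s = 2.8e-05 m/s
Using q = k * H * Nf / Nd
Nf / Nd = 6 / 7 = 0.8571
q = 2.8e-05 * 9.2 * 0.8571
q = 0.0002208 m^3/s per m


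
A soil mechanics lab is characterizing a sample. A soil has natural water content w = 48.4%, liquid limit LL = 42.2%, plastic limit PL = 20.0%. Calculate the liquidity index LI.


First compute the plasticity index:
PI = LL - PL = 42.2 - 20.0 = 22.2
Then compute the liquidity index:
LI = (w - PL) / PI
LI = (48.4 - 20.0) / 22.2
LI = 1.279


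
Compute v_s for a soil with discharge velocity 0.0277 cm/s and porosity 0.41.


Using v_s = v_d / n
v_s = 0.0277 / 0.41
v_s = 0.06756 cm/s


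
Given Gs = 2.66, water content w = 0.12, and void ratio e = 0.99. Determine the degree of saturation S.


Using S = Gs * w / e
S = 2.66 * 0.12 / 0.99
S = 0.3224


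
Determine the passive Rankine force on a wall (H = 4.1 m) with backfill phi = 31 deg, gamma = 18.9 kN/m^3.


Compute passive earth pressure coefficient:
Kp = tan^2(45 + phi/2) = tan^2(60.5) = 3.124035
Compute passive force:
Pp = 0.5 * Kp * gamma * H^2
Pp = 0.5 * 3.124035 * 18.9 * 4.1^2
Pp = 496.27 kN/m


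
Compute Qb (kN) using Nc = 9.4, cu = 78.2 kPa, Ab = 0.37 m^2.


Result: 271.98 kN

Derivation:
Using Qb = Nc * cu * Ab
Qb = 9.4 * 78.2 * 0.37
Qb = 271.98 kN


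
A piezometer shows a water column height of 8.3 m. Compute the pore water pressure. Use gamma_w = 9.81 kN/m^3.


Using u = gamma_w * h_w
u = 9.81 * 8.3
u = 81.42 kPa


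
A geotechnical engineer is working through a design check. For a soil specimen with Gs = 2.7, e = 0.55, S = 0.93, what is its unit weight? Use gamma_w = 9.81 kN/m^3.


Result: 20.326 kN/m^3

Derivation:
Using gamma = gamma_w * (Gs + S*e) / (1 + e)
Numerator: Gs + S*e = 2.7 + 0.93*0.55 = 3.2115
Denominator: 1 + e = 1 + 0.55 = 1.55
gamma = 9.81 * 3.2115 / 1.55
gamma = 20.326 kN/m^3


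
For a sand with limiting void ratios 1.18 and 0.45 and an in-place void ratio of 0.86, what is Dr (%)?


Using Dr = (e_max - e) / (e_max - e_min) * 100
e_max - e = 1.18 - 0.86 = 0.32
e_max - e_min = 1.18 - 0.45 = 0.73
Dr = 0.32 / 0.73 * 100
Dr = 43.84 %


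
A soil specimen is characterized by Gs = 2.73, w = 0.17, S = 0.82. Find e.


Result: 0.566

Derivation:
Using the relation e = Gs * w / S
e = 2.73 * 0.17 / 0.82
e = 0.566


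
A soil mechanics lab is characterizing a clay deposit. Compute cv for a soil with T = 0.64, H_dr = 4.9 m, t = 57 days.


Using cv = T * H_dr^2 / t
H_dr^2 = 4.9^2 = 24.01
cv = 0.64 * 24.01 / 57
cv = 0.26959 m^2/day


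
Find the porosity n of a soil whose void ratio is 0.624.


Using the relation n = e / (1 + e)
n = 0.624 / (1 + 0.624)
n = 0.624 / 1.624
n = 0.3842


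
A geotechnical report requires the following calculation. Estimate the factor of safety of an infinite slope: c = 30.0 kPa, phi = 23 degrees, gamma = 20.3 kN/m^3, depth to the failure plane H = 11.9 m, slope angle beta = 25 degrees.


Using Fs = c / (gamma*H*sin(beta)*cos(beta)) + tan(phi)/tan(beta)
Cohesion contribution = 30.0 / (20.3*11.9*sin(25)*cos(25))
Cohesion contribution = 0.324231
Friction contribution = tan(23)/tan(25) = 0.910289
Fs = 0.324231 + 0.910289
Fs = 1.235


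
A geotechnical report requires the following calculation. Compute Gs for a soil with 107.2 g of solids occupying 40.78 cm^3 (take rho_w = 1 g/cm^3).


Using Gs = m_s / (V_s * rho_w)
Since rho_w = 1 g/cm^3:
Gs = 107.2 / 40.78
Gs = 2.629


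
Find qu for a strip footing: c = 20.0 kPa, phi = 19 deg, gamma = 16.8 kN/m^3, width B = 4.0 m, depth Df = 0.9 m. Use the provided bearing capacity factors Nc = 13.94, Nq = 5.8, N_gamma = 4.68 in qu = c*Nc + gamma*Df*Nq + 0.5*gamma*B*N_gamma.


Compute qu = c*Nc + gamma*Df*Nq + 0.5*gamma*B*N_gamma
Term 1: 20.0 * 13.94 = 278.8
Term 2: 16.8 * 0.9 * 5.8 = 87.696
Term 3: 0.5 * 16.8 * 4.0 * 4.68 = 157.248
qu = 278.8 + 87.696 + 157.248
qu = 523.74 kPa


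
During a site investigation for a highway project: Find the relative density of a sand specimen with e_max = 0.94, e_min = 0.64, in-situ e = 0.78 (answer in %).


Using Dr = (e_max - e) / (e_max - e_min) * 100
e_max - e = 0.94 - 0.78 = 0.16
e_max - e_min = 0.94 - 0.64 = 0.3
Dr = 0.16 / 0.3 * 100
Dr = 53.33 %


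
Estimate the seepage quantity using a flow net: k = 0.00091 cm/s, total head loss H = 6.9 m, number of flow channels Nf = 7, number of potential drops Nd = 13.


Convert k to m/s for unit consistency with H:
k = 0.00091 cm/s = 0.00091 / 100 m/s = 9.1e-06 m/s
Using q = k * H * Nf / Nd
Nf / Nd = 7 / 13 = 0.5385
q = 9.1e-06 * 6.9 * 0.5385
q = 3.381e-05 m^3/s per m


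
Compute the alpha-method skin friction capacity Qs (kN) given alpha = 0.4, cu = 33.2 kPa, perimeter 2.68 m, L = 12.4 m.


Using Qs = alpha * cu * perimeter * L
Qs = 0.4 * 33.2 * 2.68 * 12.4
Qs = 441.32 kN


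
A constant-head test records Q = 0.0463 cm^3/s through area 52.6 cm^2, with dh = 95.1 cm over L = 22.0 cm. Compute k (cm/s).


Compute hydraulic gradient:
i = dh / L = 95.1 / 22.0 = 4.32273
Then apply Darcy's law:
k = Q / (A * i)
k = 0.0463 / (52.6 * 4.32273)
k = 0.0463 / 227.375
k = 0.000204 cm/s


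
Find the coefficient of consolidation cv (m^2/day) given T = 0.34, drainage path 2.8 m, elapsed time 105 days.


Using cv = T * H_dr^2 / t
H_dr^2 = 2.8^2 = 7.84
cv = 0.34 * 7.84 / 105
cv = 0.02539 m^2/day


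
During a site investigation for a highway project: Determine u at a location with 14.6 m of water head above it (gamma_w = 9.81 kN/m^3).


Using u = gamma_w * h_w
u = 9.81 * 14.6
u = 143.23 kPa


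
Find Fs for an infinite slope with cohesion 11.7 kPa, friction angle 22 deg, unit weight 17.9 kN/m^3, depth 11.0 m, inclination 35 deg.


Using Fs = c / (gamma*H*sin(beta)*cos(beta)) + tan(phi)/tan(beta)
Cohesion contribution = 11.7 / (17.9*11.0*sin(35)*cos(35))
Cohesion contribution = 0.126469
Friction contribution = tan(22)/tan(35) = 0.577009
Fs = 0.126469 + 0.577009
Fs = 0.703


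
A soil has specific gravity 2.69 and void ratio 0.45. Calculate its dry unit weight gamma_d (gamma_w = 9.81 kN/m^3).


Result: 18.199 kN/m^3

Derivation:
Using gamma_d = Gs * gamma_w / (1 + e)
gamma_d = 2.69 * 9.81 / (1 + 0.45)
gamma_d = 2.69 * 9.81 / 1.45
gamma_d = 18.199 kN/m^3


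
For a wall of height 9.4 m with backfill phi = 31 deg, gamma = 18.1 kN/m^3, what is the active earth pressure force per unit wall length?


Result: 255.97 kN/m

Derivation:
Compute active earth pressure coefficient:
Ka = tan^2(45 - phi/2) = tan^2(29.5) = 0.320099
Compute active force:
Pa = 0.5 * Ka * gamma * H^2
Pa = 0.5 * 0.320099 * 18.1 * 9.4^2
Pa = 255.97 kN/m


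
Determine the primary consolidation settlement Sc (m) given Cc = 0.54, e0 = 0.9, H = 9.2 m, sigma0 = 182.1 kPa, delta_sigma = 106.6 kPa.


Using Sc = Cc * H / (1 + e0) * log10((sigma0 + delta_sigma) / sigma0)
Stress ratio = (182.1 + 106.6) / 182.1 = 1.58539
log10(1.58539) = 0.200137
Cc * H / (1 + e0) = 0.54 * 9.2 / (1 + 0.9) = 2.61474
Sc = 2.61474 * 0.200137
Sc = 0.5233 m


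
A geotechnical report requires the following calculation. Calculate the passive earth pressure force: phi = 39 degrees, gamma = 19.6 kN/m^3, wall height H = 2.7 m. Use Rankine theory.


Result: 314.02 kN/m

Derivation:
Compute passive earth pressure coefficient:
Kp = tan^2(45 + phi/2) = tan^2(64.5) = 4.395495
Compute passive force:
Pp = 0.5 * Kp * gamma * H^2
Pp = 0.5 * 4.395495 * 19.6 * 2.7^2
Pp = 314.02 kN/m


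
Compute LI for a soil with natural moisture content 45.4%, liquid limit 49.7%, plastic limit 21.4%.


Result: 0.848

Derivation:
First compute the plasticity index:
PI = LL - PL = 49.7 - 21.4 = 28.3
Then compute the liquidity index:
LI = (w - PL) / PI
LI = (45.4 - 21.4) / 28.3
LI = 0.848


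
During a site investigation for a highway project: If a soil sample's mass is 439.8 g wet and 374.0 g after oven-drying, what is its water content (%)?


Using w = (m_wet - m_dry) / m_dry * 100
m_wet - m_dry = 439.8 - 374.0 = 65.8 g
w = 65.8 / 374.0 * 100
w = 17.59 %


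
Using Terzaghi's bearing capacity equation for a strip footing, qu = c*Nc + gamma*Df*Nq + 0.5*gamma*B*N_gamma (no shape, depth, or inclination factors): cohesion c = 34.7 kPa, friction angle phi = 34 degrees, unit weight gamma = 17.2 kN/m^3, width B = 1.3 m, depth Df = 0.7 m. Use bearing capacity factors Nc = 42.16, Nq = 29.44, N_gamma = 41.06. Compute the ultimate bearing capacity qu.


Compute qu = c*Nc + gamma*Df*Nq + 0.5*gamma*B*N_gamma
Term 1: 34.7 * 42.16 = 1462.952
Term 2: 17.2 * 0.7 * 29.44 = 354.4576
Term 3: 0.5 * 17.2 * 1.3 * 41.06 = 459.0508
qu = 1462.952 + 354.4576 + 459.0508
qu = 2276.46 kPa


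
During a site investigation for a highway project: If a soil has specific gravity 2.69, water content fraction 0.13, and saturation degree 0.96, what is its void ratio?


Using the relation e = Gs * w / S
e = 2.69 * 0.13 / 0.96
e = 0.3643


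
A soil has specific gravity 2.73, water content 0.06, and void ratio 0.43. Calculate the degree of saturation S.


Result: 0.3809

Derivation:
Using S = Gs * w / e
S = 2.73 * 0.06 / 0.43
S = 0.3809


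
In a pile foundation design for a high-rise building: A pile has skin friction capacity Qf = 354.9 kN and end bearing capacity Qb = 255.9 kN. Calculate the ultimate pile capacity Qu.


Using Qu = Qf + Qb
Qu = 354.9 + 255.9
Qu = 610.8 kN


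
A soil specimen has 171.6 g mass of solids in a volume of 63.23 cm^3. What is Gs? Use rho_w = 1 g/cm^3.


Result: 2.714

Derivation:
Using Gs = m_s / (V_s * rho_w)
Since rho_w = 1 g/cm^3:
Gs = 171.6 / 63.23
Gs = 2.714


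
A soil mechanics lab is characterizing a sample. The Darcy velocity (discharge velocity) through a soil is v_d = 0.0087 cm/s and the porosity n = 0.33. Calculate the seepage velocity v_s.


Using v_s = v_d / n
v_s = 0.0087 / 0.33
v_s = 0.02636 cm/s


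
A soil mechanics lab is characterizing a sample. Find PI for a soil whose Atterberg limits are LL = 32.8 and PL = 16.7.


Result: 16.1

Derivation:
Using PI = LL - PL
PI = 32.8 - 16.7
PI = 16.1


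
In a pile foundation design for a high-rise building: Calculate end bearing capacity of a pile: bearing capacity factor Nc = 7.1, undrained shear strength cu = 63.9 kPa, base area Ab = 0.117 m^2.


Result: 53.08 kN

Derivation:
Using Qb = Nc * cu * Ab
Qb = 7.1 * 63.9 * 0.117
Qb = 53.08 kN


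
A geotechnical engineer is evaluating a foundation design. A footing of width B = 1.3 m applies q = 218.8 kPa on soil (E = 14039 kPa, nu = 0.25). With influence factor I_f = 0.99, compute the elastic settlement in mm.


Using Se = q * B * (1 - nu^2) * I_f / E
1 - nu^2 = 1 - 0.25^2 = 0.9375
Se = 218.8 * 1.3 * 0.9375 * 0.99 / 14039
Se = 0.018804 m
Convert to mm: Se = 0.018804 * 1000 = 18.804 mm


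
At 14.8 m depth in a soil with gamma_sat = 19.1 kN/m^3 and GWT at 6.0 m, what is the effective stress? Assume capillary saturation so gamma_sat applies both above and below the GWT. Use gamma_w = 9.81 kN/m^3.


Result: 196.35 kPa

Derivation:
Total stress = gamma_sat * depth
sigma = 19.1 * 14.8 = 282.68 kPa
Pore water pressure u = gamma_w * (depth - d_wt)
u = 9.81 * (14.8 - 6.0) = 86.328 kPa
Effective stress = sigma - u
sigma' = 282.68 - 86.328 = 196.35 kPa


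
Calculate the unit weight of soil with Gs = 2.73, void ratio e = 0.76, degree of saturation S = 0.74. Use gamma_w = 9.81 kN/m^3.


Using gamma = gamma_w * (Gs + S*e) / (1 + e)
Numerator: Gs + S*e = 2.73 + 0.74*0.76 = 3.2924
Denominator: 1 + e = 1 + 0.76 = 1.76
gamma = 9.81 * 3.2924 / 1.76
gamma = 18.351 kN/m^3


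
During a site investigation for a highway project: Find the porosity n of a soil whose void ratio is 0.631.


Result: 0.3869

Derivation:
Using the relation n = e / (1 + e)
n = 0.631 / (1 + 0.631)
n = 0.631 / 1.631
n = 0.3869


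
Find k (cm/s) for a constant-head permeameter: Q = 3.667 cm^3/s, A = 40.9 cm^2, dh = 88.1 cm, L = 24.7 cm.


Compute hydraulic gradient:
i = dh / L = 88.1 / 24.7 = 3.5668
Then apply Darcy's law:
k = Q / (A * i)
k = 3.667 / (40.9 * 3.5668)
k = 3.667 / 145.882
k = 0.025137 cm/s


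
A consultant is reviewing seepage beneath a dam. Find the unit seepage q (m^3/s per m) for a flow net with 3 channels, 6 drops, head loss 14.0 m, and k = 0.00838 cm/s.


Convert k to m/s for unit consistency with H:
k = 0.00838 cm/s = 0.00838 / 100 m/s = 8.38e-05 m/s
Using q = k * H * Nf / Nd
Nf / Nd = 3 / 6 = 0.5
q = 8.38e-05 * 14.0 * 0.5
q = 0.0005866 m^3/s per m


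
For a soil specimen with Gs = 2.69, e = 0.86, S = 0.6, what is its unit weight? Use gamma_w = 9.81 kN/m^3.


Using gamma = gamma_w * (Gs + S*e) / (1 + e)
Numerator: Gs + S*e = 2.69 + 0.6*0.86 = 3.206
Denominator: 1 + e = 1 + 0.86 = 1.86
gamma = 9.81 * 3.206 / 1.86
gamma = 16.909 kN/m^3


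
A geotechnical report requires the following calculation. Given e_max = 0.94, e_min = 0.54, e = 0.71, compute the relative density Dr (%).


Result: 57.5 %

Derivation:
Using Dr = (e_max - e) / (e_max - e_min) * 100
e_max - e = 0.94 - 0.71 = 0.23
e_max - e_min = 0.94 - 0.54 = 0.4
Dr = 0.23 / 0.4 * 100
Dr = 57.5 %


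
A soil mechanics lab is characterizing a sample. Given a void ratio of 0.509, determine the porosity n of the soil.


Using the relation n = e / (1 + e)
n = 0.509 / (1 + 0.509)
n = 0.509 / 1.509
n = 0.3373


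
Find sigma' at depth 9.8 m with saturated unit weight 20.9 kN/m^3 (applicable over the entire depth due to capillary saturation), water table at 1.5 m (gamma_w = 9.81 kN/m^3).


Total stress = gamma_sat * depth
sigma = 20.9 * 9.8 = 204.82 kPa
Pore water pressure u = gamma_w * (depth - d_wt)
u = 9.81 * (9.8 - 1.5) = 81.423 kPa
Effective stress = sigma - u
sigma' = 204.82 - 81.423 = 123.4 kPa


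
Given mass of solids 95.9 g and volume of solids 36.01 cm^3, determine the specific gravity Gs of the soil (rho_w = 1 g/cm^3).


Using Gs = m_s / (V_s * rho_w)
Since rho_w = 1 g/cm^3:
Gs = 95.9 / 36.01
Gs = 2.663


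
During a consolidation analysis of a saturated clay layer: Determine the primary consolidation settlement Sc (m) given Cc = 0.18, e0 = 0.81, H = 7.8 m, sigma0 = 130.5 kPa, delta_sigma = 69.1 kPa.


Using Sc = Cc * H / (1 + e0) * log10((sigma0 + delta_sigma) / sigma0)
Stress ratio = (130.5 + 69.1) / 130.5 = 1.5295
log10(1.5295) = 0.18455
Cc * H / (1 + e0) = 0.18 * 7.8 / (1 + 0.81) = 0.775691
Sc = 0.775691 * 0.18455
Sc = 0.1432 m


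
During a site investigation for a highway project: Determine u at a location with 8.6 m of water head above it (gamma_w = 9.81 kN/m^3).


Using u = gamma_w * h_w
u = 9.81 * 8.6
u = 84.37 kPa


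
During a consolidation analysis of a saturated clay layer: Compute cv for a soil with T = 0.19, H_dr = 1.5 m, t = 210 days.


Result: 0.00204 m^2/day

Derivation:
Using cv = T * H_dr^2 / t
H_dr^2 = 1.5^2 = 2.25
cv = 0.19 * 2.25 / 210
cv = 0.00204 m^2/day


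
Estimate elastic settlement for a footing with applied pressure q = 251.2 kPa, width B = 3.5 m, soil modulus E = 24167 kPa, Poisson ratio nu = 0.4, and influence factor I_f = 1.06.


Using Se = q * B * (1 - nu^2) * I_f / E
1 - nu^2 = 1 - 0.4^2 = 0.84
Se = 251.2 * 3.5 * 0.84 * 1.06 / 24167
Se = 0.032393 m
Convert to mm: Se = 0.032393 * 1000 = 32.393 mm


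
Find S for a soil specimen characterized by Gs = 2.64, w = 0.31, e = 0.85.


Result: 0.9628

Derivation:
Using S = Gs * w / e
S = 2.64 * 0.31 / 0.85
S = 0.9628


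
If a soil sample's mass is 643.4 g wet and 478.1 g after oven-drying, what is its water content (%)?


Using w = (m_wet - m_dry) / m_dry * 100
m_wet - m_dry = 643.4 - 478.1 = 165.3 g
w = 165.3 / 478.1 * 100
w = 34.57 %


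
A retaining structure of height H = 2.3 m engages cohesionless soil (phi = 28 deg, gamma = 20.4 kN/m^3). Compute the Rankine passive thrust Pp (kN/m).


Compute passive earth pressure coefficient:
Kp = tan^2(45 + phi/2) = tan^2(59.0) = 2.769826
Compute passive force:
Pp = 0.5 * Kp * gamma * H^2
Pp = 0.5 * 2.769826 * 20.4 * 2.3^2
Pp = 149.45 kN/m


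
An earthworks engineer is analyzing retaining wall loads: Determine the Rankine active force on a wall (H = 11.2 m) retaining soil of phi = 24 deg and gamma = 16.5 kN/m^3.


Result: 436.44 kN/m

Derivation:
Compute active earth pressure coefficient:
Ka = tan^2(45 - phi/2) = tan^2(33.0) = 0.42173
Compute active force:
Pa = 0.5 * Ka * gamma * H^2
Pa = 0.5 * 0.42173 * 16.5 * 11.2^2
Pa = 436.44 kN/m


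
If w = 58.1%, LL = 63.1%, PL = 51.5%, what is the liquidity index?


Result: 0.569

Derivation:
First compute the plasticity index:
PI = LL - PL = 63.1 - 51.5 = 11.6
Then compute the liquidity index:
LI = (w - PL) / PI
LI = (58.1 - 51.5) / 11.6
LI = 0.569


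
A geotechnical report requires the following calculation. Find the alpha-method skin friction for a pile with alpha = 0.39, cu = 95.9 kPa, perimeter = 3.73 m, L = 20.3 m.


Using Qs = alpha * cu * perimeter * L
Qs = 0.39 * 95.9 * 3.73 * 20.3
Qs = 2831.97 kN


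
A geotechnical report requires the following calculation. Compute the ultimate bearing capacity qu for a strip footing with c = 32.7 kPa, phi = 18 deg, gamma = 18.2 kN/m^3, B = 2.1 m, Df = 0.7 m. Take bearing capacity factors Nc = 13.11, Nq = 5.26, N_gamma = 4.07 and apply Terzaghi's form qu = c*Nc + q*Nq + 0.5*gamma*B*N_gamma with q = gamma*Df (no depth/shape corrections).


Compute qu = c*Nc + gamma*Df*Nq + 0.5*gamma*B*N_gamma
Term 1: 32.7 * 13.11 = 428.697
Term 2: 18.2 * 0.7 * 5.26 = 67.0124
Term 3: 0.5 * 18.2 * 2.1 * 4.07 = 77.7777
qu = 428.697 + 67.0124 + 77.7777
qu = 573.49 kPa
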